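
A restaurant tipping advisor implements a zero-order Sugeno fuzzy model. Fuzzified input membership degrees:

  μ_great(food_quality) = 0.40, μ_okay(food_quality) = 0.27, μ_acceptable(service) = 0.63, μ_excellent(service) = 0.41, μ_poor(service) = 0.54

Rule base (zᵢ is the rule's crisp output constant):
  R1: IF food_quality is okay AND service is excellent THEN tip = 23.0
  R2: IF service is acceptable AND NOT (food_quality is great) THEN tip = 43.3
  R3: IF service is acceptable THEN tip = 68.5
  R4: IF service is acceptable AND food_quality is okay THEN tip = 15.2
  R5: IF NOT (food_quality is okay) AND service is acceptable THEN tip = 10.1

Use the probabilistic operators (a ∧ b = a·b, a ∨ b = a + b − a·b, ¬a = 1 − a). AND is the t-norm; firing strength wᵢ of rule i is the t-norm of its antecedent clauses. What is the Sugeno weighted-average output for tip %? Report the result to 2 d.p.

R1 (z=23.0): okay=0.27, excellent=0.41; AND[a·b] → w = 0.1107
R2 (z=43.3): acceptable=0.63, ¬great=1−0.40=0.60; AND[a·b] → w = 0.3780
R3 (z=68.5): acceptable=0.63 → w = 0.6300
R4 (z=15.2): acceptable=0.63, okay=0.27; AND[a·b] → w = 0.1701
R5 (z=10.1): ¬okay=1−0.27=0.73, acceptable=0.63; AND[a·b] → w = 0.4599
Weighted average = (0.1107·23.0 + 0.3780·43.3 + 0.6300·68.5 + 0.1701·15.2 + 0.4599·10.1) / (0.1107 + 0.3780 + 0.6300 + 0.1701 + 0.4599)
  = 69.2990 / 1.7487 = 39.63

39.63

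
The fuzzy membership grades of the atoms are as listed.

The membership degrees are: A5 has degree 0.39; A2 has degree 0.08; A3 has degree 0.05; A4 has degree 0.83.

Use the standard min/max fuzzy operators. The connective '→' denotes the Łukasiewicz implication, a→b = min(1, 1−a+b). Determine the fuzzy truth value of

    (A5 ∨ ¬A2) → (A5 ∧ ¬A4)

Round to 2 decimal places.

¬A2 = 1 − 0.08 = 0.92
A5 ∨ ¬A2 = max(a, b) on (0.39, 0.92) = 0.92
¬A4 = 1 − 0.83 = 0.17
A5 ∧ ¬A4 = min(a, b) on (0.39, 0.17) = 0.17
(A5 ∨ ¬A2) → (A5 ∧ ¬A4)  [Łukasiewicz: min(1, 1−a+b)] with a=0.92, b=0.17 → 0.25

0.25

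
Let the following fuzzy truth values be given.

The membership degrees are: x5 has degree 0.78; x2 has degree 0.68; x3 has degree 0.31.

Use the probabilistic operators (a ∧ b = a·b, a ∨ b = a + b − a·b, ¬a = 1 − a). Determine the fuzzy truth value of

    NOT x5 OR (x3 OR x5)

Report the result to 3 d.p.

0.882

NOT x5 = 1 − 0.7800 = 0.2200
x3 OR x5 = a + b − a·b on (0.3100, 0.7800) = 0.8482
NOT x5 OR (x3 OR x5) = a + b − a·b on (0.2200, 0.8482) = 0.8816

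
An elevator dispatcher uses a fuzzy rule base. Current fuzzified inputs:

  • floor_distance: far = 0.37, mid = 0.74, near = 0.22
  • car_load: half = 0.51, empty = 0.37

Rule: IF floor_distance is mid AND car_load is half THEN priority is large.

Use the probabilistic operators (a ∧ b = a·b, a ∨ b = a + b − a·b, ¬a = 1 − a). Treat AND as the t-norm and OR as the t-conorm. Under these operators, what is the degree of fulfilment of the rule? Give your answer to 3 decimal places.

firing strength: mid=0.74, half=0.51; AND[a·b] → w = 0.3774

0.377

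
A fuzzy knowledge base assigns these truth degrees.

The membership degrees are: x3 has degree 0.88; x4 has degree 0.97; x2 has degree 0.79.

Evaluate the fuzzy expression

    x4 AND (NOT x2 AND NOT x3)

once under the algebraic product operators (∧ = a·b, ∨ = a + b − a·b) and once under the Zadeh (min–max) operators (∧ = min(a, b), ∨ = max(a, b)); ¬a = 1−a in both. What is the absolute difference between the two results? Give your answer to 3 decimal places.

0.096

Under algebraic product:
  NOT x2 = 1 − 0.7900 = 0.2100
  NOT x3 = 1 − 0.8800 = 0.1200
  NOT x2 AND NOT x3 = a·b on (0.2100, 0.1200) = 0.0252
  x4 AND (NOT x2 AND NOT x3) = a·b on (0.9700, 0.0252) = 0.0244
  → value = 0.0244
Under Zadeh (min–max):
  NOT x2 = 1 − 0.79 = 0.21
  NOT x3 = 1 − 0.88 = 0.12
  NOT x2 AND NOT x3 = min(a, b) on (0.21, 0.12) = 0.12
  x4 AND (NOT x2 AND NOT x3) = min(a, b) on (0.97, 0.12) = 0.12
  → value = 0.1200
|0.0244 − 0.1200| = 0.096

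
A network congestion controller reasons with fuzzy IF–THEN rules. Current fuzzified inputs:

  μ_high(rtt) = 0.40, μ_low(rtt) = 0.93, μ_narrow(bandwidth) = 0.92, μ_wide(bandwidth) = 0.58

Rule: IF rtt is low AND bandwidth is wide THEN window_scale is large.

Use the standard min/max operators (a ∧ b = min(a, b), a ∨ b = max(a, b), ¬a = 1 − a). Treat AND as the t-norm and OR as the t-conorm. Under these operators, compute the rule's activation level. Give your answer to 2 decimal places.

0.58

firing strength: low=0.93, wide=0.58; AND[min(a, b)] → w = 0.58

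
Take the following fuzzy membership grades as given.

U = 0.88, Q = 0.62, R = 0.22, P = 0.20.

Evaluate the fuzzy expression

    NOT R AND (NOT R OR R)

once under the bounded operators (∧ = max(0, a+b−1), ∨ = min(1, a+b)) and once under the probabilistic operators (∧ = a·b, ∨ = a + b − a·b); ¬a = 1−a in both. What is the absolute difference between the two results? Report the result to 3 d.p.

0.134

Under bounded:
  NOT R = 1 − 0.22 = 0.78
  NOT R = 1 − 0.22 = 0.78
  NOT R OR R = min(1, a+b) on (0.78, 0.22) = 1.00
  NOT R AND (NOT R OR R) = max(0, a+b−1) on (0.78, 1.00) = 0.78
  → value = 0.7800
Under probabilistic:
  NOT R = 1 − 0.2200 = 0.7800
  NOT R = 1 − 0.2200 = 0.7800
  NOT R OR R = a + b − a·b on (0.7800, 0.2200) = 0.8284
  NOT R AND (NOT R OR R) = a·b on (0.7800, 0.8284) = 0.6462
  → value = 0.6462
|0.7800 − 0.6462| = 0.134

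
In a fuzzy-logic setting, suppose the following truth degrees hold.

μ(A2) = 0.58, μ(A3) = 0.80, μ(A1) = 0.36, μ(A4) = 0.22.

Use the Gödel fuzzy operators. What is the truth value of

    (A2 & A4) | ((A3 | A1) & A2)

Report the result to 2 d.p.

A2 & A4 = min(a, b) on (0.58, 0.22) = 0.22
A3 | A1 = max(a, b) on (0.80, 0.36) = 0.80
(A3 | A1) & A2 = min(a, b) on (0.80, 0.58) = 0.58
(A2 & A4) | ((A3 | A1) & A2) = max(a, b) on (0.22, 0.58) = 0.58

0.58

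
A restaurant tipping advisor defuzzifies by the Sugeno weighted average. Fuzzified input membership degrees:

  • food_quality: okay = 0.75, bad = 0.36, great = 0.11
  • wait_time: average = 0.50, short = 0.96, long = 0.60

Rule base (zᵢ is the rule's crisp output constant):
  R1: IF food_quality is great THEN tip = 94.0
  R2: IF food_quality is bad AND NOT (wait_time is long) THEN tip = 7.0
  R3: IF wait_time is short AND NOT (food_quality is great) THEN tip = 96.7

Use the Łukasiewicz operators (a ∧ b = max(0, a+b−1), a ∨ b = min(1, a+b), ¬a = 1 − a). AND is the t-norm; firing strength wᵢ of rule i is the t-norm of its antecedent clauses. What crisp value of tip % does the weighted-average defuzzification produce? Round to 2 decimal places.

R1 (z=94.0): great=0.11 → w = 0.11
R2 (z=7.0): bad=0.36, ¬long=1−0.60=0.40; AND[max(0, a+b−1)] → w = 0.00
R3 (z=96.7): short=0.96, ¬great=1−0.11=0.89; AND[max(0, a+b−1)] → w = 0.85
Weighted average = (0.11·94.0 + 0.00·7.0 + 0.85·96.7) / (0.11 + 0.00 + 0.85)
  = 92.5350 / 0.9600 = 96.39

96.39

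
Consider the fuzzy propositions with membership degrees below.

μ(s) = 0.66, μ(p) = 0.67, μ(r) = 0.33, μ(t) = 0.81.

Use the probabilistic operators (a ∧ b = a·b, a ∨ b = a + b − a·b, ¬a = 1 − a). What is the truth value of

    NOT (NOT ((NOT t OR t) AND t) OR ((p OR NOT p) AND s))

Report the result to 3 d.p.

NOT t = 1 − 0.8100 = 0.1900
NOT t OR t = a + b − a·b on (0.1900, 0.8100) = 0.8461
(NOT t OR t) AND t = a·b on (0.8461, 0.8100) = 0.6853
NOT ((NOT t OR t) AND t) = 1 − 0.6853 = 0.3147
NOT p = 1 − 0.6700 = 0.3300
p OR NOT p = a + b − a·b on (0.6700, 0.3300) = 0.7789
(p OR NOT p) AND s = a·b on (0.7789, 0.6600) = 0.5141
NOT ((NOT t OR t) AND t) OR ((p OR NOT p) AND s) = a + b − a·b on (0.3147, 0.5141) = 0.6670
NOT (NOT ((NOT t OR t) AND t) OR ((p OR NOT p) AND s)) = 1 − 0.6670 = 0.3330

0.333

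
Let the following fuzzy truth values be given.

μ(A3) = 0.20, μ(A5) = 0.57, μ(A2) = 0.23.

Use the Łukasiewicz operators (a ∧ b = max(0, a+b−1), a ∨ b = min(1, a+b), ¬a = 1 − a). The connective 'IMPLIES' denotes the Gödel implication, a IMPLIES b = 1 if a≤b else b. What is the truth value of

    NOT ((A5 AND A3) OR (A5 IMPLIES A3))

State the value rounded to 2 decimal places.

A5 AND A3 = max(0, a+b−1) on (0.57, 0.20) = 0.00
A5 IMPLIES A3  [Gödel: 1 if a≤b else b] with a=0.57, b=0.20 → 0.20
(A5 AND A3) OR (A5 IMPLIES A3) = min(1, a+b) on (0.00, 0.20) = 0.20
NOT ((A5 AND A3) OR (A5 IMPLIES A3)) = 1 − 0.20 = 0.80

0.80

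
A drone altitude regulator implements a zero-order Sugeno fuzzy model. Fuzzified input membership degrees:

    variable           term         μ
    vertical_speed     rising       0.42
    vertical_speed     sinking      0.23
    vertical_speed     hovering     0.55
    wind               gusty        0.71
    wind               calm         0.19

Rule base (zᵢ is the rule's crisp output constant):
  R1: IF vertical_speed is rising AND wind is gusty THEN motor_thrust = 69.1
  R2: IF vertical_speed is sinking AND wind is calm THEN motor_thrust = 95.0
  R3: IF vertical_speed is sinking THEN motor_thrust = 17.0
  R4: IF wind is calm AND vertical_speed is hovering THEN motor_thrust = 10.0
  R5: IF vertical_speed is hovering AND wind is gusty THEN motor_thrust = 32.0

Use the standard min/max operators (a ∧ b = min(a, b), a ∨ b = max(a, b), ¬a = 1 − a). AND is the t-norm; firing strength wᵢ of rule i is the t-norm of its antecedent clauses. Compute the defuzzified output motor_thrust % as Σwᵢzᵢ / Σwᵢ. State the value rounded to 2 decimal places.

44.61

R1 (z=69.1): rising=0.42, gusty=0.71; AND[min(a, b)] → w = 0.42
R2 (z=95.0): sinking=0.23, calm=0.19; AND[min(a, b)] → w = 0.19
R3 (z=17.0): sinking=0.23 → w = 0.23
R4 (z=10.0): calm=0.19, hovering=0.55; AND[min(a, b)] → w = 0.19
R5 (z=32.0): hovering=0.55, gusty=0.71; AND[min(a, b)] → w = 0.55
Weighted average = (0.42·69.1 + 0.19·95.0 + 0.23·17.0 + 0.19·10.0 + 0.55·32.0) / (0.42 + 0.19 + 0.23 + 0.19 + 0.55)
  = 70.4820 / 1.5800 = 44.61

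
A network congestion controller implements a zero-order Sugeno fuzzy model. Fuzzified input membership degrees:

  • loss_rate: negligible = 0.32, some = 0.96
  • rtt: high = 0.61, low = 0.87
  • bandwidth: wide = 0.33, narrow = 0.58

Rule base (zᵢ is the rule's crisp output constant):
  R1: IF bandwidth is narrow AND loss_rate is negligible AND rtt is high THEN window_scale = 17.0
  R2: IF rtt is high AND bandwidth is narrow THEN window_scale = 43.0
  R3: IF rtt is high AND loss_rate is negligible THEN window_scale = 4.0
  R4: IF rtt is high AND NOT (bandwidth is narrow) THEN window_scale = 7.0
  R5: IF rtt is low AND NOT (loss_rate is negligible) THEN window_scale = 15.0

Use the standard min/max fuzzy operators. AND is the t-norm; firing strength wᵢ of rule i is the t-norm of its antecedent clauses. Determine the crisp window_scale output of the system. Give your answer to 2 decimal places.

R1 (z=17.0): narrow=0.58, negligible=0.32, high=0.61; AND[min(a, b)] → w = 0.32
R2 (z=43.0): high=0.61, narrow=0.58; AND[min(a, b)] → w = 0.58
R3 (z=4.0): high=0.61, negligible=0.32; AND[min(a, b)] → w = 0.32
R4 (z=7.0): high=0.61, ¬narrow=1−0.58=0.42; AND[min(a, b)] → w = 0.42
R5 (z=15.0): low=0.87, ¬negligible=1−0.32=0.68; AND[min(a, b)] → w = 0.68
Weighted average = (0.32·17.0 + 0.58·43.0 + 0.32·4.0 + 0.42·7.0 + 0.68·15.0) / (0.32 + 0.58 + 0.32 + 0.42 + 0.68)
  = 44.8000 / 2.3200 = 19.31

19.31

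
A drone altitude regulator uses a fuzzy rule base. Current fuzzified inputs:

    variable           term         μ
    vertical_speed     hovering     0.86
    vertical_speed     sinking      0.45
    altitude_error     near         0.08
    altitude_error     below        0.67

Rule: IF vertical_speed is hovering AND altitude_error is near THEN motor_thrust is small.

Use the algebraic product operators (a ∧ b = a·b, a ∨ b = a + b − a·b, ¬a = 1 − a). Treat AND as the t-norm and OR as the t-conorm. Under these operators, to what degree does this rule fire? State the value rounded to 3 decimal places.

firing strength: hovering=0.86, near=0.08; AND[a·b] → w = 0.0688

0.069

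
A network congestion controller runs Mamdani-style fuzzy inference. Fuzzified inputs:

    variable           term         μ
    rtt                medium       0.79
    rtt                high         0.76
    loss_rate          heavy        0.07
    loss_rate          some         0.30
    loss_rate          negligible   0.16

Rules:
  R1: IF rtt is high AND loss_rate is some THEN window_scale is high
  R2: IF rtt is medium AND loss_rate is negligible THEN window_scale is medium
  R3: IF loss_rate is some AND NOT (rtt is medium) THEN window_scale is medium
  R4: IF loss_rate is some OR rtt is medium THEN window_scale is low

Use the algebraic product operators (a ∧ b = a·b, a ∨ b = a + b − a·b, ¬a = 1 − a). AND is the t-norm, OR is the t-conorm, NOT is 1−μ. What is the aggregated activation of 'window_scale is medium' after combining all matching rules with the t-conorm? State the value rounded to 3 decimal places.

R1: high=0.76, some=0.30; AND[a·b] → w = 0.2280
R2: medium=0.79, negligible=0.16; AND[a·b] → w = 0.1264
R3: some=0.30, ¬medium=1−0.79=0.21; AND[a·b] → w = 0.0630
R4: some=0.30, medium=0.79; OR[a + b − a·b] → w = 0.8530
Rules with consequent 'medium': {R2, R3} → strengths 0.1264, 0.0630
Aggregate via t-conorm [a + b − a·b]: 0.1814

0.181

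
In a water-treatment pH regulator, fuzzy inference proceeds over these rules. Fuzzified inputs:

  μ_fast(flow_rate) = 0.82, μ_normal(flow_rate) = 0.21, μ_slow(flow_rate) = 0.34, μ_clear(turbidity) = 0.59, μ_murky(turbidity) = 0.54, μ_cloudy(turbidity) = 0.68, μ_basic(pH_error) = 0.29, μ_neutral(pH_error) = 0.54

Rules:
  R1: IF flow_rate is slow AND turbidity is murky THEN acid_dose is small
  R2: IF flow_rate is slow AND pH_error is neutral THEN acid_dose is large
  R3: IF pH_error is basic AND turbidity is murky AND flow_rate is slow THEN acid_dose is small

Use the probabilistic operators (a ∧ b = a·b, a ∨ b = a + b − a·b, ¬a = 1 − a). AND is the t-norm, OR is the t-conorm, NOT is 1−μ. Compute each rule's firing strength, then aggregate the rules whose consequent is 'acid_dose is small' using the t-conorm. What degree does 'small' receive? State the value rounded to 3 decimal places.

0.227

R1: slow=0.34, murky=0.54; AND[a·b] → w = 0.1836
R2: slow=0.34, neutral=0.54; AND[a·b] → w = 0.1836
R3: basic=0.29, murky=0.54, slow=0.34; AND[a·b] → w = 0.0532
Rules with consequent 'small': {R1, R3} → strengths 0.1836, 0.0532
Aggregate via t-conorm [a + b − a·b]: 0.2271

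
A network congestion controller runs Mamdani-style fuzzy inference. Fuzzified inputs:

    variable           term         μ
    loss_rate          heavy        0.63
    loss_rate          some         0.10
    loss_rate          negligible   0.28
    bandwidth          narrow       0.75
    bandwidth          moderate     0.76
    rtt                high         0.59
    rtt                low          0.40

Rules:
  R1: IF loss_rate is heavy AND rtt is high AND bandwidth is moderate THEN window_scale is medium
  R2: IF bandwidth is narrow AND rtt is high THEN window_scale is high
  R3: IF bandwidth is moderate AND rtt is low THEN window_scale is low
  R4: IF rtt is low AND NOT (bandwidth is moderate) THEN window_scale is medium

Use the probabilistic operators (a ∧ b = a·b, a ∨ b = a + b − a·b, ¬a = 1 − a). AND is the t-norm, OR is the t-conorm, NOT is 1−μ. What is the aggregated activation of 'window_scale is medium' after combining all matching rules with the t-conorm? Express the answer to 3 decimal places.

0.351

R1: heavy=0.63, high=0.59, moderate=0.76; AND[a·b] → w = 0.2825
R2: narrow=0.75, high=0.59; AND[a·b] → w = 0.4425
R3: moderate=0.76, low=0.40; AND[a·b] → w = 0.3040
R4: low=0.40, ¬moderate=1−0.76=0.24; AND[a·b] → w = 0.0960
Rules with consequent 'medium': {R1, R4} → strengths 0.2825, 0.0960
Aggregate via t-conorm [a + b − a·b]: 0.3514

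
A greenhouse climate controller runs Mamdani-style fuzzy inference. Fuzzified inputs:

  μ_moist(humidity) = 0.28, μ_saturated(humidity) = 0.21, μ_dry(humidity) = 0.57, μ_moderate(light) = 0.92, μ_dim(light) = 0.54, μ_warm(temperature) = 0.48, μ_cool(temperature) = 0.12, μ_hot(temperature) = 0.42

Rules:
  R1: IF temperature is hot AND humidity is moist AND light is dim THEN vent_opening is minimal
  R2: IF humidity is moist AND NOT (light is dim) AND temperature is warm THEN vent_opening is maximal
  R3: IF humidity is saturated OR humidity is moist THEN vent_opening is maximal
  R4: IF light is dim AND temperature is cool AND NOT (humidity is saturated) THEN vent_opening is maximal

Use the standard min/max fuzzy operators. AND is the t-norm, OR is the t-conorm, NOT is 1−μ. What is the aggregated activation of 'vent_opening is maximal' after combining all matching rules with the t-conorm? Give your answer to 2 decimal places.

0.28

R1: hot=0.42, moist=0.28, dim=0.54; AND[min(a, b)] → w = 0.28
R2: moist=0.28, ¬dim=1−0.54=0.46, warm=0.48; AND[min(a, b)] → w = 0.28
R3: saturated=0.21, moist=0.28; OR[max(a, b)] → w = 0.28
R4: dim=0.54, cool=0.12, ¬saturated=1−0.21=0.79; AND[min(a, b)] → w = 0.12
Rules with consequent 'maximal': {R2, R3, R4} → strengths 0.28, 0.28, 0.12
Aggregate via t-conorm [max(a, b)]: 0.28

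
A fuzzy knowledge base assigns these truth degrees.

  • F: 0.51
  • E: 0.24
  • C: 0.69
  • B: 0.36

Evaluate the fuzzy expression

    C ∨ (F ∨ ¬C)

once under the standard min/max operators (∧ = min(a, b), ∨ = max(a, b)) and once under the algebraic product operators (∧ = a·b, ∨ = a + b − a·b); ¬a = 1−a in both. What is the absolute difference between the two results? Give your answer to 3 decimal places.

Under standard min/max:
  ¬C = 1 − 0.69 = 0.31
  F ∨ ¬C = max(a, b) on (0.51, 0.31) = 0.51
  C ∨ (F ∨ ¬C) = max(a, b) on (0.69, 0.51) = 0.69
  → value = 0.6900
Under algebraic product:
  ¬C = 1 − 0.6900 = 0.3100
  F ∨ ¬C = a + b − a·b on (0.5100, 0.3100) = 0.6619
  C ∨ (F ∨ ¬C) = a + b − a·b on (0.6900, 0.6619) = 0.8952
  → value = 0.8952
|0.6900 − 0.8952| = 0.205

0.205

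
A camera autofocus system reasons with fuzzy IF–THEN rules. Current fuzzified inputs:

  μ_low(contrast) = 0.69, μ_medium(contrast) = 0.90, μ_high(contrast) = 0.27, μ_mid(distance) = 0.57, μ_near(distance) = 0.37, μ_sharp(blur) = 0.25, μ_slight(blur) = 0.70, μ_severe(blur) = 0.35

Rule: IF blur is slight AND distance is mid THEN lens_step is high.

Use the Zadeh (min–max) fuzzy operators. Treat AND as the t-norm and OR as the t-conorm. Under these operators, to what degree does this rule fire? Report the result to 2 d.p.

0.57

firing strength: slight=0.70, mid=0.57; AND[min(a, b)] → w = 0.57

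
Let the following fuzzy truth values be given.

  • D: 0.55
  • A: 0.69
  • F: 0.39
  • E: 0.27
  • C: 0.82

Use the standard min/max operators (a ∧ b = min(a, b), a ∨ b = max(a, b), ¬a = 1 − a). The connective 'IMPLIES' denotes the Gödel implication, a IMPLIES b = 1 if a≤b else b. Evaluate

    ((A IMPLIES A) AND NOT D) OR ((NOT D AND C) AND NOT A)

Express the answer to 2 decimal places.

0.45

A IMPLIES A  [Gödel: 1 if a≤b else b] with a=0.69, b=0.69 → 1.00
NOT D = 1 − 0.55 = 0.45
(A IMPLIES A) AND NOT D = min(a, b) on (1.00, 0.45) = 0.45
NOT D = 1 − 0.55 = 0.45
NOT D AND C = min(a, b) on (0.45, 0.82) = 0.45
NOT A = 1 − 0.69 = 0.31
(NOT D AND C) AND NOT A = min(a, b) on (0.45, 0.31) = 0.31
((A IMPLIES A) AND NOT D) OR ((NOT D AND C) AND NOT A) = max(a, b) on (0.45, 0.31) = 0.45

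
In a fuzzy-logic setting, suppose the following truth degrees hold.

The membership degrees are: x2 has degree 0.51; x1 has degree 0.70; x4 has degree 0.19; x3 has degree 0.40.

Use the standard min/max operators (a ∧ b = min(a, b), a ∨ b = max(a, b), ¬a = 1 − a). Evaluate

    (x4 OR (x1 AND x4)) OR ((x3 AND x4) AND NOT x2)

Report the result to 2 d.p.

x1 AND x4 = min(a, b) on (0.70, 0.19) = 0.19
x4 OR (x1 AND x4) = max(a, b) on (0.19, 0.19) = 0.19
x3 AND x4 = min(a, b) on (0.40, 0.19) = 0.19
NOT x2 = 1 − 0.51 = 0.49
(x3 AND x4) AND NOT x2 = min(a, b) on (0.19, 0.49) = 0.19
(x4 OR (x1 AND x4)) OR ((x3 AND x4) AND NOT x2) = max(a, b) on (0.19, 0.19) = 0.19

0.19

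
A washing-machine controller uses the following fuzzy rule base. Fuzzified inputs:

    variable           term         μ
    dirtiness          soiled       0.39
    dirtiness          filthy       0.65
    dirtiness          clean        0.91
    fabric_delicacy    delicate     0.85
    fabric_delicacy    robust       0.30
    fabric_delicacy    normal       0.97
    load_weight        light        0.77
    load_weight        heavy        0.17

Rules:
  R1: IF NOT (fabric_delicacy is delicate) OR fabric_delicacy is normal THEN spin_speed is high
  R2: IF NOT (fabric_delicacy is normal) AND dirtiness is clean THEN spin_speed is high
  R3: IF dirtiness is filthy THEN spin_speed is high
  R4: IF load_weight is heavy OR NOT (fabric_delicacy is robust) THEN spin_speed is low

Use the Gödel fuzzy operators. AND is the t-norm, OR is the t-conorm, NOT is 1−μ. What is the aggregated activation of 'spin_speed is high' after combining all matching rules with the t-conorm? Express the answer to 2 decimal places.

0.97

R1: ¬delicate=1−0.85=0.15, normal=0.97; OR[max(a, b)] → w = 0.97
R2: ¬normal=1−0.97=0.03, clean=0.91; AND[min(a, b)] → w = 0.03
R3: filthy=0.65 → w = 0.65
R4: heavy=0.17, ¬robust=1−0.30=0.70; OR[max(a, b)] → w = 0.70
Rules with consequent 'high': {R1, R2, R3} → strengths 0.97, 0.03, 0.65
Aggregate via t-conorm [max(a, b)]: 0.97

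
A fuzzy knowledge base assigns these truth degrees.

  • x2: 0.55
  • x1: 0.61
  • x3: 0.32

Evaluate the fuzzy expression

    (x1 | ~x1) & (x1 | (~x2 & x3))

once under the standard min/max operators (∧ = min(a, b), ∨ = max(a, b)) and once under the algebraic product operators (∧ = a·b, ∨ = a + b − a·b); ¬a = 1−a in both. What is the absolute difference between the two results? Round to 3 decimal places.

Under standard min/max:
  ~x1 = 1 − 0.61 = 0.39
  x1 | ~x1 = max(a, b) on (0.61, 0.39) = 0.61
  ~x2 = 1 − 0.55 = 0.45
  ~x2 & x3 = min(a, b) on (0.45, 0.32) = 0.32
  x1 | (~x2 & x3) = max(a, b) on (0.61, 0.32) = 0.61
  (x1 | ~x1) & (x1 | (~x2 & x3)) = min(a, b) on (0.61, 0.61) = 0.61
  → value = 0.6100
Under algebraic product:
  ~x1 = 1 − 0.6100 = 0.3900
  x1 | ~x1 = a + b − a·b on (0.6100, 0.3900) = 0.7621
  ~x2 = 1 − 0.5500 = 0.4500
  ~x2 & x3 = a·b on (0.4500, 0.3200) = 0.1440
  x1 | (~x2 & x3) = a + b − a·b on (0.6100, 0.1440) = 0.6662
  (x1 | ~x1) & (x1 | (~x2 & x3)) = a·b on (0.7621, 0.6662) = 0.5077
  → value = 0.5077
|0.6100 − 0.5077| = 0.102

0.102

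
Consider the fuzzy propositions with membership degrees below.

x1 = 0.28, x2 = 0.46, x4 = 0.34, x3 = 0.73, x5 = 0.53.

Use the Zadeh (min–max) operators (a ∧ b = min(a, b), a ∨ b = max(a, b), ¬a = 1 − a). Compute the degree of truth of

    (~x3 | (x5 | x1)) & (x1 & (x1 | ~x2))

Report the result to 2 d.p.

~x3 = 1 − 0.73 = 0.27
x5 | x1 = max(a, b) on (0.53, 0.28) = 0.53
~x3 | (x5 | x1) = max(a, b) on (0.27, 0.53) = 0.53
~x2 = 1 − 0.46 = 0.54
x1 | ~x2 = max(a, b) on (0.28, 0.54) = 0.54
x1 & (x1 | ~x2) = min(a, b) on (0.28, 0.54) = 0.28
(~x3 | (x5 | x1)) & (x1 & (x1 | ~x2)) = min(a, b) on (0.53, 0.28) = 0.28

0.28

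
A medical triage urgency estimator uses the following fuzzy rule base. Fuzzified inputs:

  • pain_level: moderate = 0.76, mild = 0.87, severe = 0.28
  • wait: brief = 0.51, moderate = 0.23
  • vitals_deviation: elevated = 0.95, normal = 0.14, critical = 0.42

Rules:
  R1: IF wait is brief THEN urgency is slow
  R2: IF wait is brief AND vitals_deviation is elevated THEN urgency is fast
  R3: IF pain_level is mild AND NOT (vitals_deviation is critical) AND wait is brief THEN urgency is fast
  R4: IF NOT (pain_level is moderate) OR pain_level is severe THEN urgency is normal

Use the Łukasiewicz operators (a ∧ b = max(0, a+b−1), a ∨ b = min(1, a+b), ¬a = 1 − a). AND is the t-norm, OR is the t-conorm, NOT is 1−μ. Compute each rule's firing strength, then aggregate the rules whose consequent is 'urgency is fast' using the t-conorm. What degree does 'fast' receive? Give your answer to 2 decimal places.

0.46

R1: brief=0.51 → w = 0.51
R2: brief=0.51, elevated=0.95; AND[max(0, a+b−1)] → w = 0.46
R3: mild=0.87, ¬critical=1−0.42=0.58, brief=0.51; AND[max(0, a+b−1)] → w = 0.00
R4: ¬moderate=1−0.76=0.24, severe=0.28; OR[min(1, a+b)] → w = 0.52
Rules with consequent 'fast': {R2, R3} → strengths 0.46, 0.00
Aggregate via t-conorm [min(1, a+b)]: 0.46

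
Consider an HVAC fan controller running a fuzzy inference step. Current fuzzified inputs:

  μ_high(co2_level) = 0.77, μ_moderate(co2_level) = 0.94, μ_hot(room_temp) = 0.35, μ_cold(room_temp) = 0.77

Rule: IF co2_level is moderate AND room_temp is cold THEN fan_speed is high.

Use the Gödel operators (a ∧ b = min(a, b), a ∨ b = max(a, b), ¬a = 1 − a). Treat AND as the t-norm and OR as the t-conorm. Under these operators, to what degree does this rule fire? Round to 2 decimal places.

firing strength: moderate=0.94, cold=0.77; AND[min(a, b)] → w = 0.77

0.77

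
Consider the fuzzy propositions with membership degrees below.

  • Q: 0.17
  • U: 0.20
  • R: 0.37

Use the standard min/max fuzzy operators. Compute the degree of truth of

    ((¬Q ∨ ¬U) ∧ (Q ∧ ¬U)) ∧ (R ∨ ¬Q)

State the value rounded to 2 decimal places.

¬Q = 1 − 0.17 = 0.83
¬U = 1 − 0.20 = 0.80
¬Q ∨ ¬U = max(a, b) on (0.83, 0.80) = 0.83
¬U = 1 − 0.20 = 0.80
Q ∧ ¬U = min(a, b) on (0.17, 0.80) = 0.17
(¬Q ∨ ¬U) ∧ (Q ∧ ¬U) = min(a, b) on (0.83, 0.17) = 0.17
¬Q = 1 − 0.17 = 0.83
R ∨ ¬Q = max(a, b) on (0.37, 0.83) = 0.83
((¬Q ∨ ¬U) ∧ (Q ∧ ¬U)) ∧ (R ∨ ¬Q) = min(a, b) on (0.17, 0.83) = 0.17

0.17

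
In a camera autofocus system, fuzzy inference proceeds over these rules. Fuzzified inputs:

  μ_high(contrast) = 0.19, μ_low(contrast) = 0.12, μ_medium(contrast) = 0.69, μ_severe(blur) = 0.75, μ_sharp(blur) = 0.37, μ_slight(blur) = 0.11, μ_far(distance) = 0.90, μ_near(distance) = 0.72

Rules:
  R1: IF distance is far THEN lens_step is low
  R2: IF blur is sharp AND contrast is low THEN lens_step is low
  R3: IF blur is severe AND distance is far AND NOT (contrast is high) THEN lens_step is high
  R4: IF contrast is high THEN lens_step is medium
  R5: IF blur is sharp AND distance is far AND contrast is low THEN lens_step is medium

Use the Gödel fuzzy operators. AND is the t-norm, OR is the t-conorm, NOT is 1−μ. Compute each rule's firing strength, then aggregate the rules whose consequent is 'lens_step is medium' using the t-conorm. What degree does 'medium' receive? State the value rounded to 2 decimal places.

0.19

R1: far=0.90 → w = 0.90
R2: sharp=0.37, low=0.12; AND[min(a, b)] → w = 0.12
R3: severe=0.75, far=0.90, ¬high=1−0.19=0.81; AND[min(a, b)] → w = 0.75
R4: high=0.19 → w = 0.19
R5: sharp=0.37, far=0.90, low=0.12; AND[min(a, b)] → w = 0.12
Rules with consequent 'medium': {R4, R5} → strengths 0.19, 0.12
Aggregate via t-conorm [max(a, b)]: 0.19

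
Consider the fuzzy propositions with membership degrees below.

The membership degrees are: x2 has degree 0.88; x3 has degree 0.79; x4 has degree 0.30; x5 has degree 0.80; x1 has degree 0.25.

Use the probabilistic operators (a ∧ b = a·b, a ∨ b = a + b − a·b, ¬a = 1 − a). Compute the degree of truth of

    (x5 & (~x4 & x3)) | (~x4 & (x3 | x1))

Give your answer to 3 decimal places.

0.771

~x4 = 1 − 0.3000 = 0.7000
~x4 & x3 = a·b on (0.7000, 0.7900) = 0.5530
x5 & (~x4 & x3) = a·b on (0.8000, 0.5530) = 0.4424
~x4 = 1 − 0.3000 = 0.7000
x3 | x1 = a + b − a·b on (0.7900, 0.2500) = 0.8425
~x4 & (x3 | x1) = a·b on (0.7000, 0.8425) = 0.5897
(x5 & (~x4 & x3)) | (~x4 & (x3 | x1)) = a + b − a·b on (0.4424, 0.5897) = 0.7712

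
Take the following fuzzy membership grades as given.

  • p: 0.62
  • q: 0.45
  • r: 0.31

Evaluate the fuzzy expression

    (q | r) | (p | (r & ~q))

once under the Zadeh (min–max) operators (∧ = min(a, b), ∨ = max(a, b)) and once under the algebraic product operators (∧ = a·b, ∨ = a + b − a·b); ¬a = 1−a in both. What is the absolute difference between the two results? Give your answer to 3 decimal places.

0.260

Under Zadeh (min–max):
  q | r = max(a, b) on (0.45, 0.31) = 0.45
  ~q = 1 − 0.45 = 0.55
  r & ~q = min(a, b) on (0.31, 0.55) = 0.31
  p | (r & ~q) = max(a, b) on (0.62, 0.31) = 0.62
  (q | r) | (p | (r & ~q)) = max(a, b) on (0.45, 0.62) = 0.62
  → value = 0.6200
Under algebraic product:
  q | r = a + b − a·b on (0.4500, 0.3100) = 0.6205
  ~q = 1 − 0.4500 = 0.5500
  r & ~q = a·b on (0.3100, 0.5500) = 0.1705
  p | (r & ~q) = a + b − a·b on (0.6200, 0.1705) = 0.6848
  (q | r) | (p | (r & ~q)) = a + b − a·b on (0.6205, 0.6848) = 0.8804
  → value = 0.8804
|0.6200 − 0.8804| = 0.260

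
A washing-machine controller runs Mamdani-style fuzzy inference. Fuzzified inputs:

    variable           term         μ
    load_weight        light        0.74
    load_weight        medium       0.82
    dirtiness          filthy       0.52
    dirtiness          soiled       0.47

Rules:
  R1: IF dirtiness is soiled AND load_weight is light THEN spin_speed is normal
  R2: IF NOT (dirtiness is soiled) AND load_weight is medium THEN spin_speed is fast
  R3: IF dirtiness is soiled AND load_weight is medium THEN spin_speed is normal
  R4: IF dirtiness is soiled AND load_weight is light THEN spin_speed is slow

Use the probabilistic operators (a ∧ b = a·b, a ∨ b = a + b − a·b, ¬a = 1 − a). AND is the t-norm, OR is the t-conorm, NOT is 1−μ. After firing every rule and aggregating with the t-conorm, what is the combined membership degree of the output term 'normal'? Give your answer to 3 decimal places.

0.599

R1: soiled=0.47, light=0.74; AND[a·b] → w = 0.3478
R2: ¬soiled=1−0.47=0.53, medium=0.82; AND[a·b] → w = 0.4346
R3: soiled=0.47, medium=0.82; AND[a·b] → w = 0.3854
R4: soiled=0.47, light=0.74; AND[a·b] → w = 0.3478
Rules with consequent 'normal': {R1, R3} → strengths 0.3478, 0.3854
Aggregate via t-conorm [a + b − a·b]: 0.5992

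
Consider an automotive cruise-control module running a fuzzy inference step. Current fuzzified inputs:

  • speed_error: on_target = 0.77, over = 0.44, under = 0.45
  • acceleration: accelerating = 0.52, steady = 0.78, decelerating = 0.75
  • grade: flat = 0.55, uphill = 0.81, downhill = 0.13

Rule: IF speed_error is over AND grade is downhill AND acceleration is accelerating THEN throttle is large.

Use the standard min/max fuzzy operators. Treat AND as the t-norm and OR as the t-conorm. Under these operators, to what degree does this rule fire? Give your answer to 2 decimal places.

0.13

firing strength: over=0.44, downhill=0.13, accelerating=0.52; AND[min(a, b)] → w = 0.13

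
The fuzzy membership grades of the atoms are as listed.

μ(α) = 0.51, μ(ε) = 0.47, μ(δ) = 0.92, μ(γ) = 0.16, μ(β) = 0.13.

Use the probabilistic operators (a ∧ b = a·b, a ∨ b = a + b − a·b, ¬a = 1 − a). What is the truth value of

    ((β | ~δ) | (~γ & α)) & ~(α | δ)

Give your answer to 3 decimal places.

0.021

~δ = 1 − 0.9200 = 0.0800
β | ~δ = a + b − a·b on (0.1300, 0.0800) = 0.1996
~γ = 1 − 0.1600 = 0.8400
~γ & α = a·b on (0.8400, 0.5100) = 0.4284
(β | ~δ) | (~γ & α) = a + b − a·b on (0.1996, 0.4284) = 0.5425
α | δ = a + b − a·b on (0.5100, 0.9200) = 0.9608
~(α | δ) = 1 − 0.9608 = 0.0392
((β | ~δ) | (~γ & α)) & ~(α | δ) = a·b on (0.5425, 0.0392) = 0.0213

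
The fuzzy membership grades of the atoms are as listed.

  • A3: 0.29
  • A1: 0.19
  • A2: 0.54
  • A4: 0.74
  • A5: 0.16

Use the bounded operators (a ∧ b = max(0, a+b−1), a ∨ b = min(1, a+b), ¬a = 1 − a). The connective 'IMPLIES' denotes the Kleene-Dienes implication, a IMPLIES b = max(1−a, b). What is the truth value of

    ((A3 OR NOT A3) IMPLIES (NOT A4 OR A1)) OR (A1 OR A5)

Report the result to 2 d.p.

0.80

NOT A3 = 1 − 0.29 = 0.71
A3 OR NOT A3 = min(1, a+b) on (0.29, 0.71) = 1.00
NOT A4 = 1 − 0.74 = 0.26
NOT A4 OR A1 = min(1, a+b) on (0.26, 0.19) = 0.45
(A3 OR NOT A3) IMPLIES (NOT A4 OR A1)  [Kleene-Dienes: max(1−a, b)] with a=1.00, b=0.45 → 0.45
A1 OR A5 = min(1, a+b) on (0.19, 0.16) = 0.35
((A3 OR NOT A3) IMPLIES (NOT A4 OR A1)) OR (A1 OR A5) = min(1, a+b) on (0.45, 0.35) = 0.80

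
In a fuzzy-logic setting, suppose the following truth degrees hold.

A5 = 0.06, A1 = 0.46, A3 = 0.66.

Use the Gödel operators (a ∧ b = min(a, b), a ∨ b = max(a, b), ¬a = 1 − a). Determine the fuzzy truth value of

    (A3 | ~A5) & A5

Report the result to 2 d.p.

~A5 = 1 − 0.06 = 0.94
A3 | ~A5 = max(a, b) on (0.66, 0.94) = 0.94
(A3 | ~A5) & A5 = min(a, b) on (0.94, 0.06) = 0.06

0.06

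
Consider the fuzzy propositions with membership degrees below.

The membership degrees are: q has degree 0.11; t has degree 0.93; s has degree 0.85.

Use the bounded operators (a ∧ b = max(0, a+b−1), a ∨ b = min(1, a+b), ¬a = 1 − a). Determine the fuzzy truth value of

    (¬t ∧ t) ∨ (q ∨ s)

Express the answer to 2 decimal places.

0.96

¬t = 1 − 0.93 = 0.07
¬t ∧ t = max(0, a+b−1) on (0.07, 0.93) = 0.00
q ∨ s = min(1, a+b) on (0.11, 0.85) = 0.96
(¬t ∧ t) ∨ (q ∨ s) = min(1, a+b) on (0.00, 0.96) = 0.96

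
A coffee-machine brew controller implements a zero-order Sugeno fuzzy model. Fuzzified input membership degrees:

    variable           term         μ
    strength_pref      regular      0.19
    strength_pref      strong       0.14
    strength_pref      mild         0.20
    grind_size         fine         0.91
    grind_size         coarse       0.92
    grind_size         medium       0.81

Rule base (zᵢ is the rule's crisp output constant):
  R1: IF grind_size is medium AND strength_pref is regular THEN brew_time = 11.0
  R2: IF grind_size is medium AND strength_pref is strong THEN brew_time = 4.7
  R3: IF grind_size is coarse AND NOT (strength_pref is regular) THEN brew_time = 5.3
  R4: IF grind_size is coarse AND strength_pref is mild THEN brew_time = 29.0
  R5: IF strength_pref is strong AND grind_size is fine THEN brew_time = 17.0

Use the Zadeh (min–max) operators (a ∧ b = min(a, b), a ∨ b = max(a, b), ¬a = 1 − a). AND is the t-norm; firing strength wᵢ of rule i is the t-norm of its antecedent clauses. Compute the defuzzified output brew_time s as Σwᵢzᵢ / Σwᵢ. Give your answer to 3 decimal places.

10.284

R1 (z=11.0): medium=0.81, regular=0.19; AND[min(a, b)] → w = 0.19
R2 (z=4.7): medium=0.81, strong=0.14; AND[min(a, b)] → w = 0.14
R3 (z=5.3): coarse=0.92, ¬regular=1−0.19=0.81; AND[min(a, b)] → w = 0.81
R4 (z=29.0): coarse=0.92, mild=0.20; AND[min(a, b)] → w = 0.20
R5 (z=17.0): strong=0.14, fine=0.91; AND[min(a, b)] → w = 0.14
Weighted average = (0.19·11.0 + 0.14·4.7 + 0.81·5.3 + 0.20·29.0 + 0.14·17.0) / (0.19 + 0.14 + 0.81 + 0.20 + 0.14)
  = 15.2210 / 1.4800 = 10.284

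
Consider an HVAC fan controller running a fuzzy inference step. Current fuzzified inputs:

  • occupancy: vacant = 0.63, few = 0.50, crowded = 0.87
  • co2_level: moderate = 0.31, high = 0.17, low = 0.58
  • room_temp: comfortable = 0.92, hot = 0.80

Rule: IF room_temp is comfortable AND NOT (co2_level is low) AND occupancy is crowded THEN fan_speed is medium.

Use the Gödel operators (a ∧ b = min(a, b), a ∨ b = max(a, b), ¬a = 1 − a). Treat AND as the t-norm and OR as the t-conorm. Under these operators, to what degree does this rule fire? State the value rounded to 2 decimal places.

0.42

firing strength: comfortable=0.92, ¬low=1−0.58=0.42, crowded=0.87; AND[min(a, b)] → w = 0.42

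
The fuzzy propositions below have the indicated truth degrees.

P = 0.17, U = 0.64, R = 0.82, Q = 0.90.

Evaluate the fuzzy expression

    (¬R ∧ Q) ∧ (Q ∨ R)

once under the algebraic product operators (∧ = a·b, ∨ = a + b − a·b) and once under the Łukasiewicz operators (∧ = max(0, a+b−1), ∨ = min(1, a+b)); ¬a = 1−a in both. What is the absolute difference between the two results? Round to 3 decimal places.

0.079

Under algebraic product:
  ¬R = 1 − 0.8200 = 0.1800
  ¬R ∧ Q = a·b on (0.1800, 0.9000) = 0.1620
  Q ∨ R = a + b − a·b on (0.9000, 0.8200) = 0.9820
  (¬R ∧ Q) ∧ (Q ∨ R) = a·b on (0.1620, 0.9820) = 0.1591
  → value = 0.1591
Under Łukasiewicz:
  ¬R = 1 − 0.82 = 0.18
  ¬R ∧ Q = max(0, a+b−1) on (0.18, 0.90) = 0.08
  Q ∨ R = min(1, a+b) on (0.90, 0.82) = 1.00
  (¬R ∧ Q) ∧ (Q ∨ R) = max(0, a+b−1) on (0.08, 1.00) = 0.08
  → value = 0.0800
|0.1591 − 0.0800| = 0.079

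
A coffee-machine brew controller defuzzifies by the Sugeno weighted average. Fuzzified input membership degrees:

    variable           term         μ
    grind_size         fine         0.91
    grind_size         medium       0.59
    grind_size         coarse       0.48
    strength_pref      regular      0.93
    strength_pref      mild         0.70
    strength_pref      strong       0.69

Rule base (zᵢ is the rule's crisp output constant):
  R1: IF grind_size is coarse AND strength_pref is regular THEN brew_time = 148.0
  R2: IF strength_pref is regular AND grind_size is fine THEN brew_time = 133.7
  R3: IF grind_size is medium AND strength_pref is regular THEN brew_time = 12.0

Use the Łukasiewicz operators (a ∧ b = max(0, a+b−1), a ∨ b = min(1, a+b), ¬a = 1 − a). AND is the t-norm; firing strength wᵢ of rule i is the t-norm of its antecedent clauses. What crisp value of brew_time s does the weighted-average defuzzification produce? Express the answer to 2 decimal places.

R1 (z=148.0): coarse=0.48, regular=0.93; AND[max(0, a+b−1)] → w = 0.41
R2 (z=133.7): regular=0.93, fine=0.91; AND[max(0, a+b−1)] → w = 0.84
R3 (z=12.0): medium=0.59, regular=0.93; AND[max(0, a+b−1)] → w = 0.52
Weighted average = (0.41·148.0 + 0.84·133.7 + 0.52·12.0) / (0.41 + 0.84 + 0.52)
  = 179.2280 / 1.7700 = 101.26

101.26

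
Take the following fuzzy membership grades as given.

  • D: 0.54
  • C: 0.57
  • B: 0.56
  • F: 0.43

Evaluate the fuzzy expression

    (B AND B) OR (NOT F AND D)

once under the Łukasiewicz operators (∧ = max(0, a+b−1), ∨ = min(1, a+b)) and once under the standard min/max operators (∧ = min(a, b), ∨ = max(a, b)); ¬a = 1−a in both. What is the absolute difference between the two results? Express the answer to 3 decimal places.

Under Łukasiewicz:
  B AND B = max(0, a+b−1) on (0.56, 0.56) = 0.12
  NOT F = 1 − 0.43 = 0.57
  NOT F AND D = max(0, a+b−1) on (0.57, 0.54) = 0.11
  (B AND B) OR (NOT F AND D) = min(1, a+b) on (0.12, 0.11) = 0.23
  → value = 0.2300
Under standard min/max:
  B AND B = min(a, b) on (0.56, 0.56) = 0.56
  NOT F = 1 − 0.43 = 0.57
  NOT F AND D = min(a, b) on (0.57, 0.54) = 0.54
  (B AND B) OR (NOT F AND D) = max(a, b) on (0.56, 0.54) = 0.56
  → value = 0.5600
|0.2300 − 0.5600| = 0.330

0.330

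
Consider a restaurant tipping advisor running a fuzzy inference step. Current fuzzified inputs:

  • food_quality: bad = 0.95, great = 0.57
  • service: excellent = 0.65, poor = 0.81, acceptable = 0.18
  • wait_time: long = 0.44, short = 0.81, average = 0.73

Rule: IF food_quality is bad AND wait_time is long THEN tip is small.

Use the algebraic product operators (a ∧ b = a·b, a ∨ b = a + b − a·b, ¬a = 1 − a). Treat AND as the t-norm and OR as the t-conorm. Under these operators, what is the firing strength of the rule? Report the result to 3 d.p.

firing strength: bad=0.95, long=0.44; AND[a·b] → w = 0.4180

0.418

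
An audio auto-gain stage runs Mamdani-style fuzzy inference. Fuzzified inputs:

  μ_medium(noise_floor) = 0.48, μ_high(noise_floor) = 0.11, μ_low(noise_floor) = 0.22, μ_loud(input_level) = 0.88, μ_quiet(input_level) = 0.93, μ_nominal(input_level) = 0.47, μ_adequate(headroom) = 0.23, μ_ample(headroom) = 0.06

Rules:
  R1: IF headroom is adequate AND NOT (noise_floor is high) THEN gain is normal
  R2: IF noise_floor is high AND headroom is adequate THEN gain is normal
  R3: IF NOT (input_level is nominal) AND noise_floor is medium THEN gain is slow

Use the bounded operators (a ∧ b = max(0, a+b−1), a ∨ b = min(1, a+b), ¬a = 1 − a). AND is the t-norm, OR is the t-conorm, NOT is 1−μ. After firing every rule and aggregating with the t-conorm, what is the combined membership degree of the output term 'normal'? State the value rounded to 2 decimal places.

0.12

R1: adequate=0.23, ¬high=1−0.11=0.89; AND[max(0, a+b−1)] → w = 0.12
R2: high=0.11, adequate=0.23; AND[max(0, a+b−1)] → w = 0.00
R3: ¬nominal=1−0.47=0.53, medium=0.48; AND[max(0, a+b−1)] → w = 0.01
Rules with consequent 'normal': {R1, R2} → strengths 0.12, 0.00
Aggregate via t-conorm [min(1, a+b)]: 0.12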